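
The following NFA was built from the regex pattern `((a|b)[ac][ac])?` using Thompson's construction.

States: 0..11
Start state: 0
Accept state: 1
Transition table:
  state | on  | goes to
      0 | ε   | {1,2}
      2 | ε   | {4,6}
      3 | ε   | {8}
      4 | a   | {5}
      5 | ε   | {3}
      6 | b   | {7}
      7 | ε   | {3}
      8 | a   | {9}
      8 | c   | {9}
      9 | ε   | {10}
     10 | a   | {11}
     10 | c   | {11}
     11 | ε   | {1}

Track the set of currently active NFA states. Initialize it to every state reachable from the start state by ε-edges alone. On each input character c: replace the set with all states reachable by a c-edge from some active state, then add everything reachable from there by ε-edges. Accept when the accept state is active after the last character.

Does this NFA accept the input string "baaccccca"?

start: ε-closure({0}) = {0,1,2,4,6}
'b' @ 1: {3,7,8}
'a' @ 2: {9,10}
'a' @ 3: {1,11}  ✓accept
'c' @ 4: {}  — state set empty
rest 'cccca' ignored (set empty)
after full input: {}  (accept=1 not in)

Answer: REJECT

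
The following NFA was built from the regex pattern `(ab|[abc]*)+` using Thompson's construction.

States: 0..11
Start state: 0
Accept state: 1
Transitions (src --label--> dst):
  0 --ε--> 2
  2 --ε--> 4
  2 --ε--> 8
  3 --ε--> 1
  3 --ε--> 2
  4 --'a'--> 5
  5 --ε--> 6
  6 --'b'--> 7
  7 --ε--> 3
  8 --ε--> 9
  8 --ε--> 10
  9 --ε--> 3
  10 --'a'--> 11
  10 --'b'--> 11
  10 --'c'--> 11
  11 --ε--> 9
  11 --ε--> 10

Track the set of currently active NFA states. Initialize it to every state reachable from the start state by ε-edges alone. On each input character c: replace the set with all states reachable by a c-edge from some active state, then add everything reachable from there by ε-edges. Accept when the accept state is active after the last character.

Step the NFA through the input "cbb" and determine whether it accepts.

Answer: ACCEPT

Trace:
initial (ε-close {0}): {0,1,2,3,4,8,9,10}
'c' @ 1: {1,2,3,4,8,9,10,11}  ✓accept
'b' @ 2: {1,2,3,4,8,9,10,11}  ✓accept
'b' @ 3: {1,2,3,4,8,9,10,11}  ✓accept
after full input: {1,2,3,4,8,9,10,11}  (accept=1 in)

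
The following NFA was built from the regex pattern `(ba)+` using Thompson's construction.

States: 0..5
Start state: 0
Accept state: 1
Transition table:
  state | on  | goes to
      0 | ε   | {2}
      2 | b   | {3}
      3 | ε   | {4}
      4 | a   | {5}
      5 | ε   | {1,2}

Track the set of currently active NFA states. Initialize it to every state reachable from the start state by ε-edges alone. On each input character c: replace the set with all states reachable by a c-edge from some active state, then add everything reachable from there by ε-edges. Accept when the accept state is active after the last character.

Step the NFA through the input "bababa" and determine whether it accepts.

start: ε-closure({0}) = {0,2}
'b' @ 1: {3,4}
'a' @ 2: {1,2,5}  [accepting]
'b' @ 3: {3,4}
'a' @ 4: {1,2,5}  [accepting]
'b' @ 5: {3,4}
'a' @ 6: {1,2,5}  [accepting]
after full input: {1,2,5}  (accept=1 in)

Answer: ACCEPT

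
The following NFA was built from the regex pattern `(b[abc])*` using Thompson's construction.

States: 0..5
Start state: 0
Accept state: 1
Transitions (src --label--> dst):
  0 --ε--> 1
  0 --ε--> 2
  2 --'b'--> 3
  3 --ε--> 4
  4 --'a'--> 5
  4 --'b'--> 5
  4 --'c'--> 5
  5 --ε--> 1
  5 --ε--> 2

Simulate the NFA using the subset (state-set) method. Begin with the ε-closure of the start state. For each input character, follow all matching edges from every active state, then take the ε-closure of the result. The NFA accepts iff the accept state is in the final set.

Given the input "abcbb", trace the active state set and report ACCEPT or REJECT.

start: ε-closure({0}) = {0,1,2}
'a' @ 1: {}  — no active states
rest 'bcbb' ignored (set empty)
final: {}; accept 1 not in set

Answer: REJECT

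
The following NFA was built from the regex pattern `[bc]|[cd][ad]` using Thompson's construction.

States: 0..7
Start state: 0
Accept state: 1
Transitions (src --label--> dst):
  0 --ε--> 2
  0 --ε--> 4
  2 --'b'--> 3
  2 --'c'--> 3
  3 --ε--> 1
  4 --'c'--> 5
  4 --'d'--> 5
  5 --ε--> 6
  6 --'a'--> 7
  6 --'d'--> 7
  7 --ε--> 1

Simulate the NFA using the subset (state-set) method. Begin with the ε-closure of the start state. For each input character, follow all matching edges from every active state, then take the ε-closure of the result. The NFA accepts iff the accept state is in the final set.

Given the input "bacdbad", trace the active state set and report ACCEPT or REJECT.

Answer: REJECT

Trace:
start: ε-closure({0}) = {0,2,4}
'b' @ 1: {1,3}  ✓accept
'a' @ 2: {}  — dead — no transitions
rest 'cdbad' ignored (set empty)
end set {} — state 1 not in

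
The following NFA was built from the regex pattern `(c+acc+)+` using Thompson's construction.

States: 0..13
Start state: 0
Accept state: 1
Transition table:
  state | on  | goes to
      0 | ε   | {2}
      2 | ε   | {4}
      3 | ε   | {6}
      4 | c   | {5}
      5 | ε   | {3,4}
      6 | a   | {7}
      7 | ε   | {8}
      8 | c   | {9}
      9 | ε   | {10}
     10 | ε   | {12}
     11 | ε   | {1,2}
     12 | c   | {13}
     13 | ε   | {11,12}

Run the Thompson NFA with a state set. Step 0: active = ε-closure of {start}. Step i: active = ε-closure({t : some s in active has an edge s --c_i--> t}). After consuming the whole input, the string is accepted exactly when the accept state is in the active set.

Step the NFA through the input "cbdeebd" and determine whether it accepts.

S₀ = ε-closure({0}) = {0,2,4}
'c' @ 1: {3,4,5,6}
'b' @ 2: {}  — dead — no transitions
rest 'deebd' ignored (set empty)
end set {} — state 1 not in

Answer: REJECT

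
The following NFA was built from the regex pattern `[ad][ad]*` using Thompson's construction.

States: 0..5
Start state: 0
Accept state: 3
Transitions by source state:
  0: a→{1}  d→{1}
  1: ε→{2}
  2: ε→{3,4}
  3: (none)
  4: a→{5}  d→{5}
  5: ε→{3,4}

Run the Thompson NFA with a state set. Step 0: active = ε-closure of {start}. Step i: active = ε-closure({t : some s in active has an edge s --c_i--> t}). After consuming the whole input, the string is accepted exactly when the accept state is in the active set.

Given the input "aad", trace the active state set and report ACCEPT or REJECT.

S₀ = ε-closure({0}) = {0}
'a' @ 1: {1,2,3,4}  (accept∈set)
'a' @ 2: {3,4,5}  (accept∈set)
'd' @ 3: {3,4,5}  (accept∈set)
final: {3,4,5}; accept 3 in set

Answer: ACCEPT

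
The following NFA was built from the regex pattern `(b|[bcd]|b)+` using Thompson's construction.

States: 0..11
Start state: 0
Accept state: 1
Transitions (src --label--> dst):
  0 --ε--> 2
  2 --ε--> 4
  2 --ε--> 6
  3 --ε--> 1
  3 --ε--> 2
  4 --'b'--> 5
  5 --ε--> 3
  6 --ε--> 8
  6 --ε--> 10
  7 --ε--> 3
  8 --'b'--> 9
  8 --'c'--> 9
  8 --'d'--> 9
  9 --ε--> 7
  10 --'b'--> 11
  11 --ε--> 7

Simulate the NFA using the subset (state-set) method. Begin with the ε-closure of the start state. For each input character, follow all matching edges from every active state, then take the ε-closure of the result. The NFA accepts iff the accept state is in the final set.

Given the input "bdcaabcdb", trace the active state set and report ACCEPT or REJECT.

Answer: REJECT

Trace:
S₀ = ε-closure({0}) = {0,2,4,6,8,10}
'b' @ 1: {1,2,3,4,5,6,7,8,9,10,11}  (accept∈set)
'd' @ 2: {1,2,3,4,6,7,8,9,10}  (accept∈set)
'c' @ 3: {1,2,3,4,6,7,8,9,10}  (accept∈set)
'a' @ 4: {}  — dead — no transitions
rest 'abcdb' ignored (set empty)
after full input: {}  (accept=1 not in)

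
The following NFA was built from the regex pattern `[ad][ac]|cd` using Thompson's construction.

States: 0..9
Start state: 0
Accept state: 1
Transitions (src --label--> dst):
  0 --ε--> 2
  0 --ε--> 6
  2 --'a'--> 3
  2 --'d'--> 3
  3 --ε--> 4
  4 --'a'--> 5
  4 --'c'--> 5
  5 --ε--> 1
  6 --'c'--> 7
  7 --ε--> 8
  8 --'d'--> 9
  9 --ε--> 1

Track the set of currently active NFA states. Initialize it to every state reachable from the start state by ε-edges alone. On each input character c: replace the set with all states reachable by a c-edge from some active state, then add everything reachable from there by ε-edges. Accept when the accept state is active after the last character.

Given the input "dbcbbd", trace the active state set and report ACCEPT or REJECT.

Answer: REJECT

Trace:
S₀ = ε-closure({0}) = {0,2,6}
'd' @ 1: {3,4}
'b' @ 2: {}  — no active states
rest 'cbbd' ignored (set empty)
after full input: {}  (accept=1 not in)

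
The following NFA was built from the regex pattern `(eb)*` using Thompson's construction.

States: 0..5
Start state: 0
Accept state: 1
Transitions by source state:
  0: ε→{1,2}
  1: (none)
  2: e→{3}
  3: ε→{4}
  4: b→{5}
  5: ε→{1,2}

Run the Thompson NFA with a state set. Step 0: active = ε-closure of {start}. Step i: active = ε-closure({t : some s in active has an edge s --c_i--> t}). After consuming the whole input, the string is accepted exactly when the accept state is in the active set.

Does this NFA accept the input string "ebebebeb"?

Answer: ACCEPT

Derivation:
start: ε-closure({0}) = {0,1,2}
'e' @ 1: {3,4}
'b' @ 2: {1,2,5}  [accepting]
'e' @ 3: {3,4}
'b' @ 4: {1,2,5}  [accepting]
'e' @ 5: {3,4}
'b' @ 6: {1,2,5}  [accepting]
'e' @ 7: {3,4}
'b' @ 8: {1,2,5}  [accepting]
after full input: {1,2,5}  (accept=1 in)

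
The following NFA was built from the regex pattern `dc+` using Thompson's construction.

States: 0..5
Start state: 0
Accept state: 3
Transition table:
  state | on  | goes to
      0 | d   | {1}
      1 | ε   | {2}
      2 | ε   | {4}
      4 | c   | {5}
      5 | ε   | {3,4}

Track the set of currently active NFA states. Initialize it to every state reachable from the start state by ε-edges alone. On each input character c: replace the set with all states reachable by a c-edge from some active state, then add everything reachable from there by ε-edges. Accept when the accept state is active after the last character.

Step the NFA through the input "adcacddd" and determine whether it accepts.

Answer: REJECT

Steps:
initial (ε-close {0}): {0}
'a' @ 1: {}  — dead — no transitions
rest 'dcacddd' ignored (set empty)
final: {}; accept 3 not in set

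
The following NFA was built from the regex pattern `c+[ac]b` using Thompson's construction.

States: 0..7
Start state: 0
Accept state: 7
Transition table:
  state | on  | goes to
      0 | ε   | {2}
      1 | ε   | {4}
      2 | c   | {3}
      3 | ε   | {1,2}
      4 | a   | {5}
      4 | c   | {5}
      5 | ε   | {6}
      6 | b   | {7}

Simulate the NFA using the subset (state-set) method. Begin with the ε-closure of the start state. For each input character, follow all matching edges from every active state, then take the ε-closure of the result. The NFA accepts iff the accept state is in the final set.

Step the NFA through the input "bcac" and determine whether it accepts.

Answer: REJECT

Derivation:
start: ε-closure({0}) = {0,2}
'b' @ 1: {}  — state set empty
rest 'cac' ignored (set empty)
after full input: {}  (accept=7 not in)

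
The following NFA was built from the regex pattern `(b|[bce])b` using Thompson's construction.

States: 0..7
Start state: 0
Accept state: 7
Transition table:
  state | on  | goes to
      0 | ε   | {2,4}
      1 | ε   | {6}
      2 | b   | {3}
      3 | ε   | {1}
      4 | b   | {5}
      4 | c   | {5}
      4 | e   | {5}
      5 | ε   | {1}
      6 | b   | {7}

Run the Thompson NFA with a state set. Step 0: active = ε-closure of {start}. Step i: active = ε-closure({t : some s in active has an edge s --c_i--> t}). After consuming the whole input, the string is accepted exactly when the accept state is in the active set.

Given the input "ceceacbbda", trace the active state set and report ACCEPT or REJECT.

Answer: REJECT

Derivation:
initial (ε-close {0}): {0,2,4}
'c' @ 1: {1,5,6}
'e' @ 2: {}  — dead — no transitions
rest 'ceacbbda' ignored (set empty)
after full input: {}  (accept=7 not in)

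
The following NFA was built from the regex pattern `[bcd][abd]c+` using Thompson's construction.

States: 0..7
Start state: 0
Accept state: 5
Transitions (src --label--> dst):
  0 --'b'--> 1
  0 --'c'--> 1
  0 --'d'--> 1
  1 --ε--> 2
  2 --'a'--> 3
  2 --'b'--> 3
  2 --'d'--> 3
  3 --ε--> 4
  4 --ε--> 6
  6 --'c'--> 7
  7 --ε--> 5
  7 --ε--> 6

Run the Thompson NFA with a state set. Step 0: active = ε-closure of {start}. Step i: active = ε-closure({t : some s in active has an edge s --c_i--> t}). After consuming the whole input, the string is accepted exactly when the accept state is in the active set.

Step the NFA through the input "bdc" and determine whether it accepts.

start: ε-closure({0}) = {0}
'b' @ 1: {1,2}
'd' @ 2: {3,4,6}
'c' @ 3: {5,6,7}  ✓accept
final: {5,6,7}; accept 5 in set

Answer: ACCEPT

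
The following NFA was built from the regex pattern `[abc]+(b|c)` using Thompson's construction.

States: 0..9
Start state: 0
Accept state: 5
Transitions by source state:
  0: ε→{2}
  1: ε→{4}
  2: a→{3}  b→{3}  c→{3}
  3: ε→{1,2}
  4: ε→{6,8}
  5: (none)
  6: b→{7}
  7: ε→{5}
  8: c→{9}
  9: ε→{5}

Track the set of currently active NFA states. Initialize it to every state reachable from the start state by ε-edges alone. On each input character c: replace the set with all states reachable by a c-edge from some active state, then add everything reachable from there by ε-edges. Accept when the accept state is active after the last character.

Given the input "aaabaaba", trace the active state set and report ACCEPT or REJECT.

Answer: REJECT

Derivation:
start: ε-closure({0}) = {0,2}
'a' @ 1: {1,2,3,4,6,8}
'a' @ 2: {1,2,3,4,6,8}
'a' @ 3: {1,2,3,4,6,8}
'b' @ 4: {1,2,3,4,5,6,7,8}  [accepting]
'a' @ 5: {1,2,3,4,6,8}
'a' @ 6: {1,2,3,4,6,8}
'b' @ 7: {1,2,3,4,5,6,7,8}  [accepting]
'a' @ 8: {1,2,3,4,6,8}
final: {1,2,3,4,6,8}; accept 5 not in set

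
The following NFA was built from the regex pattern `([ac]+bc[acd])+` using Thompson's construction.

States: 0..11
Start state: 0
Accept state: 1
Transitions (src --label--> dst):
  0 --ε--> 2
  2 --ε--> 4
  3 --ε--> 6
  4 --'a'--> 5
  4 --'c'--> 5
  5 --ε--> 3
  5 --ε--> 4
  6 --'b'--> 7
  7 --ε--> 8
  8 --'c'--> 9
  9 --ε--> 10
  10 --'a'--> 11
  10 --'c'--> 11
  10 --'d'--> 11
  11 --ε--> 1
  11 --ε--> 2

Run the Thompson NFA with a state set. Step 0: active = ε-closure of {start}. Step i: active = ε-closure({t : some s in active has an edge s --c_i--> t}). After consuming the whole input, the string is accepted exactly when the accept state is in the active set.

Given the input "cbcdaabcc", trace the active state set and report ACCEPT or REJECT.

start: ε-closure({0}) = {0,2,4}
'c' @ 1: {3,4,5,6}
'b' @ 2: {7,8}
'c' @ 3: {9,10}
'd' @ 4: {1,2,4,11}  [accepting]
'a' @ 5: {3,4,5,6}
'a' @ 6: {3,4,5,6}
'b' @ 7: {7,8}
'c' @ 8: {9,10}
'c' @ 9: {1,2,4,11}  [accepting]
final: {1,2,4,11}; accept 1 in set

Answer: ACCEPT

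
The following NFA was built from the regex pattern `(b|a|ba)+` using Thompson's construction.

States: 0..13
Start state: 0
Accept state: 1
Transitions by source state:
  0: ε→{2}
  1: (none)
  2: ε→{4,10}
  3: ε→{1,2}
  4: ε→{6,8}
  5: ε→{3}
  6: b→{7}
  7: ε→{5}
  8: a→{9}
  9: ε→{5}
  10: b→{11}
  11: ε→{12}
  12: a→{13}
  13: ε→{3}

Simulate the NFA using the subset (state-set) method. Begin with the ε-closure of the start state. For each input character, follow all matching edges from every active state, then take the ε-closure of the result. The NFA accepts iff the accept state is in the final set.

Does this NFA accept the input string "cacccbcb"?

initial (ε-close {0}): {0,2,4,6,8,10}
'c' @ 1: {}  — dead — no transitions
rest 'acccbcb' ignored (set empty)
after full input: {}  (accept=1 not in)

Answer: REJECT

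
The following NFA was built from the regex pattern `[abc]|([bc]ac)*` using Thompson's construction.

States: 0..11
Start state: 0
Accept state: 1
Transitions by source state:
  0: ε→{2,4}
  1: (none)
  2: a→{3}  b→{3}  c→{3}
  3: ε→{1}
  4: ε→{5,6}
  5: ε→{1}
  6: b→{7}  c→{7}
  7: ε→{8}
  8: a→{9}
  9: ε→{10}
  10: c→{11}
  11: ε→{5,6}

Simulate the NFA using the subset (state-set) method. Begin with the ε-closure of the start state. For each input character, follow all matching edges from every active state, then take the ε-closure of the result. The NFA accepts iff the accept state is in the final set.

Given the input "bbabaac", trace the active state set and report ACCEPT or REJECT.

initial (ε-close {0}): {0,1,2,4,5,6}
'b' @ 1: {1,3,7,8}  (accept∈set)
'b' @ 2: {}  — no active states
rest 'abaac' ignored (set empty)
final: {}; accept 1 not in set

Answer: REJECT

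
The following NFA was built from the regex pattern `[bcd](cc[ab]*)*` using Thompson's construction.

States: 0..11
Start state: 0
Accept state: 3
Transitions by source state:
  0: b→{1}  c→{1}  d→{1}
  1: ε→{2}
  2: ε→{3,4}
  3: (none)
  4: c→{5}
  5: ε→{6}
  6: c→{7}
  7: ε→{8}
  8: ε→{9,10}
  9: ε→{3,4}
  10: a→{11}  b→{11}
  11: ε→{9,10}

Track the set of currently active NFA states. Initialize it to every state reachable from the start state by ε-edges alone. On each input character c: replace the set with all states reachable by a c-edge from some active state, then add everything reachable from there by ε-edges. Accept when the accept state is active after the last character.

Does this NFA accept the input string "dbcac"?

initial (ε-close {0}): {0}
'd' @ 1: {1,2,3,4}  ✓accept
'b' @ 2: {}  — dead — no transitions
rest 'cac' ignored (set empty)
end set {} — state 3 not in

Answer: REJECT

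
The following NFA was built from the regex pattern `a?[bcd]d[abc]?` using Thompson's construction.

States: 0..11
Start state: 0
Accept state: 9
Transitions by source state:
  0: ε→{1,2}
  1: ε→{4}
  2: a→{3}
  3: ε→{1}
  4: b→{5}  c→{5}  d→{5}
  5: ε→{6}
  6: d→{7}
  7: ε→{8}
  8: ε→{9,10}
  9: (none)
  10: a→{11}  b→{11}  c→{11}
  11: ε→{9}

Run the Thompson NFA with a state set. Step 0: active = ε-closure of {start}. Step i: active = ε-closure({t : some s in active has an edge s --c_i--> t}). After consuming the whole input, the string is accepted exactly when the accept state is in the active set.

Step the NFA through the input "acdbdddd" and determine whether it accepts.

start: ε-closure({0}) = {0,1,2,4}
'a' @ 1: {1,3,4}
'c' @ 2: {5,6}
'd' @ 3: {7,8,9,10}  (accept∈set)
'b' @ 4: {9,11}  (accept∈set)
'd' @ 5: {}  — no active states
rest 'ddd' ignored (set empty)
after full input: {}  (accept=9 not in)

Answer: REJECT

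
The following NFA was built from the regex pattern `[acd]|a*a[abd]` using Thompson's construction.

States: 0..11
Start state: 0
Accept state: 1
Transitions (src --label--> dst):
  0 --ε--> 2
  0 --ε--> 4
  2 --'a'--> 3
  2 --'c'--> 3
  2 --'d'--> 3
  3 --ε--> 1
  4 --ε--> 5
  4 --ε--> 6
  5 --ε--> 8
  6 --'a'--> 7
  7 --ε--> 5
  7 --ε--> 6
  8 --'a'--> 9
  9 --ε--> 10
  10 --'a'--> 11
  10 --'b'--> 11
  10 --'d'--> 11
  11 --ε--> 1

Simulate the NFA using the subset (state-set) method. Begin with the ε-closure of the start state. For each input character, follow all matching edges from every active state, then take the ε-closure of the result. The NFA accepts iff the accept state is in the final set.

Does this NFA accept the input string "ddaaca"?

S₀ = ε-closure({0}) = {0,2,4,5,6,8}
'd' @ 1: {1,3}  ✓accept
'd' @ 2: {}  — dead — no transitions
rest 'aaca' ignored (set empty)
end set {} — state 1 not in

Answer: REJECT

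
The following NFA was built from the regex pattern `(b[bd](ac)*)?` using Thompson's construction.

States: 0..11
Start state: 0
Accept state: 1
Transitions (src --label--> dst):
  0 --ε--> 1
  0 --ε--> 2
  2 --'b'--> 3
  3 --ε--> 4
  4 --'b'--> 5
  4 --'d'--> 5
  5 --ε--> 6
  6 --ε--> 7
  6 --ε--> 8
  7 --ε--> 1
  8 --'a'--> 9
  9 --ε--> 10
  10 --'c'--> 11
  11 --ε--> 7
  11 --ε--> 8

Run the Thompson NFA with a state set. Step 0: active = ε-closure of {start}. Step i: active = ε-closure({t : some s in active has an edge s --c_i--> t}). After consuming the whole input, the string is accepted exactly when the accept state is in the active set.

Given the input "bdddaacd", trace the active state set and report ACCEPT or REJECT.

initial (ε-close {0}): {0,1,2}
'b' @ 1: {3,4}
'd' @ 2: {1,5,6,7,8}  ✓accept
'd' @ 3: {}  — state set empty
rest 'daacd' ignored (set empty)
final: {}; accept 1 not in set

Answer: REJECT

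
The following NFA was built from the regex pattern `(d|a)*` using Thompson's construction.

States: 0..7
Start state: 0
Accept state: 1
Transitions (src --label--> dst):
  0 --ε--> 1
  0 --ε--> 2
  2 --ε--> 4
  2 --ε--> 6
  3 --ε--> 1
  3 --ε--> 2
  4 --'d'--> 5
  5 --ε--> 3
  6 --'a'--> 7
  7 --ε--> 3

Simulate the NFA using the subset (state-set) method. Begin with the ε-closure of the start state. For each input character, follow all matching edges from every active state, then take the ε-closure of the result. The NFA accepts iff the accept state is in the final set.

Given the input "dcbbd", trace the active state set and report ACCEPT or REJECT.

initial (ε-close {0}): {0,1,2,4,6}
'd' @ 1: {1,2,3,4,5,6}  [accepting]
'c' @ 2: {}  — no active states
rest 'bbd' ignored (set empty)
end set {} — state 1 not in

Answer: REJECT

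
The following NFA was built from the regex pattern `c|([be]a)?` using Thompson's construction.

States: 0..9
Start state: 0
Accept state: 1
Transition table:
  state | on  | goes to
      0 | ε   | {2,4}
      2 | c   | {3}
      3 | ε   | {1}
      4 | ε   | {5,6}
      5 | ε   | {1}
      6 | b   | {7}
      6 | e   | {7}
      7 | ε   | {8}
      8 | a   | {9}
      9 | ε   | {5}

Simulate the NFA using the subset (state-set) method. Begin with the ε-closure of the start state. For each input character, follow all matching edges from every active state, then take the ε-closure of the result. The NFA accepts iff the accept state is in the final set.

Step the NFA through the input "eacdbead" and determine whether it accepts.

S₀ = ε-closure({0}) = {0,1,2,4,5,6}
'e' @ 1: {7,8}
'a' @ 2: {1,5,9}  [accepting]
'c' @ 3: {}  — dead — no transitions
rest 'dbead' ignored (set empty)
end set {} — state 1 not in

Answer: REJECT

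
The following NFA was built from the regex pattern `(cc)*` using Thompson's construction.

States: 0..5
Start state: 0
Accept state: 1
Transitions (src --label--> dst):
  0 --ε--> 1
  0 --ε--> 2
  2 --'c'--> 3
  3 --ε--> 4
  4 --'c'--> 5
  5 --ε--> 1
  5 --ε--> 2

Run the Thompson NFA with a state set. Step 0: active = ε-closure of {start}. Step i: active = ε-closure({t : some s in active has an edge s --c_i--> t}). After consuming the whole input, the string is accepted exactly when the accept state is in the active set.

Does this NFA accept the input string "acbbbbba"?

Answer: REJECT

Trace:
initial (ε-close {0}): {0,1,2}
'a' @ 1: {}  — dead — no transitions
rest 'cbbbbba' ignored (set empty)
after full input: {}  (accept=1 not in)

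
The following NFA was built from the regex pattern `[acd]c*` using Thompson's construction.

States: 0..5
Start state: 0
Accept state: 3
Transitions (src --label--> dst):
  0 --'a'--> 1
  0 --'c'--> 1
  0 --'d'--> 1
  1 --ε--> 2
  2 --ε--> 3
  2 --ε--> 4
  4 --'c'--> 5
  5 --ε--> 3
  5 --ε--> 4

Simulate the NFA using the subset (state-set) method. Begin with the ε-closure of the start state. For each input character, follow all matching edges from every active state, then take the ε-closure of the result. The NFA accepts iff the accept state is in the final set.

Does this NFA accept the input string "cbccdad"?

S₀ = ε-closure({0}) = {0}
'c' @ 1: {1,2,3,4}  [accepting]
'b' @ 2: {}  — state set empty
rest 'ccdad' ignored (set empty)
final: {}; accept 3 not in set

Answer: REJECT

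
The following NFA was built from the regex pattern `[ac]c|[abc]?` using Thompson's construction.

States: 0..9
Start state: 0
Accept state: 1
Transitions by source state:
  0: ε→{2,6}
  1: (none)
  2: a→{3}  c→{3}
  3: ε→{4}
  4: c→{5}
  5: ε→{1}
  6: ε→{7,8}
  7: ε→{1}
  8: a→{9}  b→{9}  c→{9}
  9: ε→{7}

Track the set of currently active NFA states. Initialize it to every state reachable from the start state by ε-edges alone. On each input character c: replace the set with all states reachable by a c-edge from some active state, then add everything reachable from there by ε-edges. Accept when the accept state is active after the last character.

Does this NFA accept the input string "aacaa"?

Answer: REJECT

Trace:
S₀ = ε-closure({0}) = {0,1,2,6,7,8}
'a' @ 1: {1,3,4,7,9}  ✓accept
'a' @ 2: {}  — no active states
rest 'caa' ignored (set empty)
final: {}; accept 1 not in set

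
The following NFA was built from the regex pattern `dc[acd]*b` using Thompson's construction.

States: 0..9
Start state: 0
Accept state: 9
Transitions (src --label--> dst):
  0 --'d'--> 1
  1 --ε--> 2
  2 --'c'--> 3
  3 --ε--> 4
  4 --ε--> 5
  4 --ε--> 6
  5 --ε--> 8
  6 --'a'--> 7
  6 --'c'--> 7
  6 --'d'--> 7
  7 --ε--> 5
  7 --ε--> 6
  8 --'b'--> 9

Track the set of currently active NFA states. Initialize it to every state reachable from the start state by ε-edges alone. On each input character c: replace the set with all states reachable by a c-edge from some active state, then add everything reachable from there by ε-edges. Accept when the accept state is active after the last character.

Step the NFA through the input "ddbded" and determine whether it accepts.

initial (ε-close {0}): {0}
'd' @ 1: {1,2}
'd' @ 2: {}  — state set empty
rest 'bded' ignored (set empty)
final: {}; accept 9 not in set

Answer: REJECT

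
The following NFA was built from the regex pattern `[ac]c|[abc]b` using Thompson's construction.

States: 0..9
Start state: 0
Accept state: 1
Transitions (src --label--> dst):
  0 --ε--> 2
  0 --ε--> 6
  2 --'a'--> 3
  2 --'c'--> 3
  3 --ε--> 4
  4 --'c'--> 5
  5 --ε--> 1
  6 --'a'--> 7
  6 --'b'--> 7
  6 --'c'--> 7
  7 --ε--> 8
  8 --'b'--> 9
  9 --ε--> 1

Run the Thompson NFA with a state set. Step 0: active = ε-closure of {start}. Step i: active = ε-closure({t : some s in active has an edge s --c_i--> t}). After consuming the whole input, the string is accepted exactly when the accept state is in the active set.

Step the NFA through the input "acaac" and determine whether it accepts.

initial (ε-close {0}): {0,2,6}
'a' @ 1: {3,4,7,8}
'c' @ 2: {1,5}  (accept∈set)
'a' @ 3: {}  — dead — no transitions
rest 'ac' ignored (set empty)
after full input: {}  (accept=1 not in)

Answer: REJECT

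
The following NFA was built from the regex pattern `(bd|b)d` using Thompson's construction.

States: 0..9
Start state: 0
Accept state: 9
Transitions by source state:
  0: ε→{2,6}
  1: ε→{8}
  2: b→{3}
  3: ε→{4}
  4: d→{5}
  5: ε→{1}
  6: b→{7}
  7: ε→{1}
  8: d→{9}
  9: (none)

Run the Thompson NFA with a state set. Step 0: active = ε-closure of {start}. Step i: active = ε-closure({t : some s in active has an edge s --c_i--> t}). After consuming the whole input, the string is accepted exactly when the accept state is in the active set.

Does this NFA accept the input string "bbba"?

Answer: REJECT

Derivation:
S₀ = ε-closure({0}) = {0,2,6}
'b' @ 1: {1,3,4,7,8}
'b' @ 2: {}  — no active states
rest 'ba' ignored (set empty)
end set {} — state 9 not in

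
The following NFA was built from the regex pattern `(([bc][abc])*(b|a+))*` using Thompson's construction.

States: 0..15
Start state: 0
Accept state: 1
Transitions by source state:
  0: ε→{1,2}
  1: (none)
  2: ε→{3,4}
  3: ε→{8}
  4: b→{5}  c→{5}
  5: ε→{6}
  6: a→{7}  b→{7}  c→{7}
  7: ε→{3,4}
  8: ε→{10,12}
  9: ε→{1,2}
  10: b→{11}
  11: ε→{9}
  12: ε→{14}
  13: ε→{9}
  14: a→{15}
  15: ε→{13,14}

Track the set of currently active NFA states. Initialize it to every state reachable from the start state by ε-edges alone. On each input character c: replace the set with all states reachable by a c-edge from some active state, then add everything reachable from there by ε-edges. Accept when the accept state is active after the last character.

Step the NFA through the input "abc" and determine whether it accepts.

Answer: REJECT

Steps:
start: ε-closure({0}) = {0,1,2,3,4,8,10,12,14}
'a' @ 1: {1,2,3,4,8,9,10,12,13,14,15}  (accept∈set)
'b' @ 2: {1,2,3,4,5,6,8,9,10,11,12,14}  (accept∈set)
'c' @ 3: {3,4,5,6,7,8,10,12,14}
final: {3,4,5,6,7,8,10,12,14}; accept 1 not in set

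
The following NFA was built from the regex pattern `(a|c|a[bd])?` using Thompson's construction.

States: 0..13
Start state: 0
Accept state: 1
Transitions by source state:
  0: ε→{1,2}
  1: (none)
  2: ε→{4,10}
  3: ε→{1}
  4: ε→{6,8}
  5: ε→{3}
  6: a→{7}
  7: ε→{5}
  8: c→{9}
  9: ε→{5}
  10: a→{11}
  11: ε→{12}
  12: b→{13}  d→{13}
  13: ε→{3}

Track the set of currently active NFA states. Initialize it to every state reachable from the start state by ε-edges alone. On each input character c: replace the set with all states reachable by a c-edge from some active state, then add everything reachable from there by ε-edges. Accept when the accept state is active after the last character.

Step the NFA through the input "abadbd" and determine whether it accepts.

Answer: REJECT

Derivation:
S₀ = ε-closure({0}) = {0,1,2,4,6,8,10}
'a' @ 1: {1,3,5,7,11,12}  ✓accept
'b' @ 2: {1,3,13}  ✓accept
'a' @ 3: {}  — state set empty
rest 'dbd' ignored (set empty)
after full input: {}  (accept=1 not in)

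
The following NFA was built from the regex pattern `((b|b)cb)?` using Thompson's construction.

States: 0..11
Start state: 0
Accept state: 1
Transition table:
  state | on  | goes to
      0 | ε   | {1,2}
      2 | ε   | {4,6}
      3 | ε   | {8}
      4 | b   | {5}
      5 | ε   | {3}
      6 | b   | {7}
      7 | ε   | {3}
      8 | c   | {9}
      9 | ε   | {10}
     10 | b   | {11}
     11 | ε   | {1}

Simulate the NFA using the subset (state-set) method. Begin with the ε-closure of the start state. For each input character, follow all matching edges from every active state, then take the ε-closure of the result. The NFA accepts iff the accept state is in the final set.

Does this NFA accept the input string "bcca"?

start: ε-closure({0}) = {0,1,2,4,6}
'b' @ 1: {3,5,7,8}
'c' @ 2: {9,10}
'c' @ 3: {}  — state set empty
rest 'a' ignored (set empty)
end set {} — state 1 not in

Answer: REJECT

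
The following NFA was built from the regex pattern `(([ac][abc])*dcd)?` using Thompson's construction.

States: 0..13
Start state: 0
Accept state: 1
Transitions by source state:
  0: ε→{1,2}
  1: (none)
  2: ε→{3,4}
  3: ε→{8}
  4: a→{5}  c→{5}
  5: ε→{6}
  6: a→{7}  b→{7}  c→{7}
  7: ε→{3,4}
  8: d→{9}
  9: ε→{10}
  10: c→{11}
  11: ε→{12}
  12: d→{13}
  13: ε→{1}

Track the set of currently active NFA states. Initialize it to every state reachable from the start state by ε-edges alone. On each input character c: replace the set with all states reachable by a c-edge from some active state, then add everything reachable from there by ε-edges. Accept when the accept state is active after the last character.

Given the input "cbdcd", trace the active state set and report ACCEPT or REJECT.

start: ε-closure({0}) = {0,1,2,3,4,8}
'c' @ 1: {5,6}
'b' @ 2: {3,4,7,8}
'd' @ 3: {9,10}
'c' @ 4: {11,12}
'd' @ 5: {1,13}  [accepting]
end set {1,13} — state 1 in

Answer: ACCEPT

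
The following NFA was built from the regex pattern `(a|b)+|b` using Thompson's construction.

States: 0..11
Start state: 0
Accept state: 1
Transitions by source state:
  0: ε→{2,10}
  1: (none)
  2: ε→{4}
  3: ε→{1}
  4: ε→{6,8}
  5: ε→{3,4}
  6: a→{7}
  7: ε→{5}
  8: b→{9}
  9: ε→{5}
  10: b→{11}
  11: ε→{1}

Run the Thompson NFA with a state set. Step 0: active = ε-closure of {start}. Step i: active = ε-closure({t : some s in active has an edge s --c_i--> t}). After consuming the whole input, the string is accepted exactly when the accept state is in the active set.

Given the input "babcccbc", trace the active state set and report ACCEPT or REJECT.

initial (ε-close {0}): {0,2,4,6,8,10}
'b' @ 1: {1,3,4,5,6,8,9,11}  [accepting]
'a' @ 2: {1,3,4,5,6,7,8}  [accepting]
'b' @ 3: {1,3,4,5,6,8,9}  [accepting]
'c' @ 4: {}  — dead — no transitions
rest 'ccbc' ignored (set empty)
end set {} — state 1 not in

Answer: REJECT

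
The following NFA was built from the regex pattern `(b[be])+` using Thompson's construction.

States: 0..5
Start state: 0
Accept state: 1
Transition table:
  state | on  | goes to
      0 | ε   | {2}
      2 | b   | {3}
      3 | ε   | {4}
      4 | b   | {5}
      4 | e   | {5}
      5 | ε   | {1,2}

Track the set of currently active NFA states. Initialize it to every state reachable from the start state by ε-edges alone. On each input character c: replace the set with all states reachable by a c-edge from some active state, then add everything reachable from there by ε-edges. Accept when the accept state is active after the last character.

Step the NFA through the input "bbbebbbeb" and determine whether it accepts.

start: ε-closure({0}) = {0,2}
'b' @ 1: {3,4}
'b' @ 2: {1,2,5}  ✓accept
'b' @ 3: {3,4}
'e' @ 4: {1,2,5}  ✓accept
'b' @ 5: {3,4}
'b' @ 6: {1,2,5}  ✓accept
'b' @ 7: {3,4}
'e' @ 8: {1,2,5}  ✓accept
'b' @ 9: {3,4}
after full input: {3,4}  (accept=1 not in)

Answer: REJECT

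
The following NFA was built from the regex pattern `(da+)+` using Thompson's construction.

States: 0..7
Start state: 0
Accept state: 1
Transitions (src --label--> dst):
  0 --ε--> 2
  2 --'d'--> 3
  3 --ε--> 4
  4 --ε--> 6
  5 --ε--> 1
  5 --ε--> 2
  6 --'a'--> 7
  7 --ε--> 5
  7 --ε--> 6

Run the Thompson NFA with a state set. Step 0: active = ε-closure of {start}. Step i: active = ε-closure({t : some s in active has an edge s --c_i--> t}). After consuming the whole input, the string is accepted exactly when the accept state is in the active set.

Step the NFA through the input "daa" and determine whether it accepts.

S₀ = ε-closure({0}) = {0,2}
'd' @ 1: {3,4,6}
'a' @ 2: {1,2,5,6,7}  (accept∈set)
'a' @ 3: {1,2,5,6,7}  (accept∈set)
after full input: {1,2,5,6,7}  (accept=1 in)

Answer: ACCEPT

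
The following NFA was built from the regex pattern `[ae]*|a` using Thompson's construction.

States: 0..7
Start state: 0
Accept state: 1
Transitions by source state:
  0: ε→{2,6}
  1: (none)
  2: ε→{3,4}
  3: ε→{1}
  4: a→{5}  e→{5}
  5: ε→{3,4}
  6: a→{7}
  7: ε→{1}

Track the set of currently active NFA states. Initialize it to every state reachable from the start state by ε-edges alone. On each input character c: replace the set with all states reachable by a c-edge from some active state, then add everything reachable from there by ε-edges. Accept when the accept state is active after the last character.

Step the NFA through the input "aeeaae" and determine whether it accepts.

Answer: ACCEPT

Steps:
initial (ε-close {0}): {0,1,2,3,4,6}
'a' @ 1: {1,3,4,5,7}  [accepting]
'e' @ 2: {1,3,4,5}  [accepting]
'e' @ 3: {1,3,4,5}  [accepting]
'a' @ 4: {1,3,4,5}  [accepting]
'a' @ 5: {1,3,4,5}  [accepting]
'e' @ 6: {1,3,4,5}  [accepting]
final: {1,3,4,5}; accept 1 in set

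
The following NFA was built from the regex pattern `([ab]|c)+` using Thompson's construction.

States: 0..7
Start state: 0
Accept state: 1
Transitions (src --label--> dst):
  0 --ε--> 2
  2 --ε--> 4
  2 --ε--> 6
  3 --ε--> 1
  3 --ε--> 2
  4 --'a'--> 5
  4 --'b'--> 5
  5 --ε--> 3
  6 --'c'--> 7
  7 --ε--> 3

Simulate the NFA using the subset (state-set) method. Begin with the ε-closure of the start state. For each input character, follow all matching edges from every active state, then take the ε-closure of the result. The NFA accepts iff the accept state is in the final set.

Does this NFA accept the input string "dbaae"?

Answer: REJECT

Steps:
start: ε-closure({0}) = {0,2,4,6}
'd' @ 1: {}  — no active states
rest 'baae' ignored (set empty)
after full input: {}  (accept=1 not in)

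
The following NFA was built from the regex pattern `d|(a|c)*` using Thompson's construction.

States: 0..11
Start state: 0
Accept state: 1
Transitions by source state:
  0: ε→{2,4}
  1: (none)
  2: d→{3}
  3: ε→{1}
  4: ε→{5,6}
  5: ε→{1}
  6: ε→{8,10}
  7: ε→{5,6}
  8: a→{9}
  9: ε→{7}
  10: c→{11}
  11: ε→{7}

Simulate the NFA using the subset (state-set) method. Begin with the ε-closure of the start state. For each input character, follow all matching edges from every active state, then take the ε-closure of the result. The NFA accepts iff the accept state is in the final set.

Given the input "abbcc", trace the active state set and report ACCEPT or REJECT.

S₀ = ε-closure({0}) = {0,1,2,4,5,6,8,10}
'a' @ 1: {1,5,6,7,8,9,10}  [accepting]
'b' @ 2: {}  — dead — no transitions
rest 'bcc' ignored (set empty)
final: {}; accept 1 not in set

Answer: REJECT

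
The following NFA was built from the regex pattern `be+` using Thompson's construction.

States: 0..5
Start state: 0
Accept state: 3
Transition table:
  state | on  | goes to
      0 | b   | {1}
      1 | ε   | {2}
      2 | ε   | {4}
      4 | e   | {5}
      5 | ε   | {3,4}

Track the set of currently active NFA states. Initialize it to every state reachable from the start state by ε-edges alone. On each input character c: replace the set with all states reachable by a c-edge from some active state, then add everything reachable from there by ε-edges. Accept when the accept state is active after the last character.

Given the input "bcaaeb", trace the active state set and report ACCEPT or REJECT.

Answer: REJECT

Steps:
start: ε-closure({0}) = {0}
'b' @ 1: {1,2,4}
'c' @ 2: {}  — dead — no transitions
rest 'aaeb' ignored (set empty)
end set {} — state 3 not in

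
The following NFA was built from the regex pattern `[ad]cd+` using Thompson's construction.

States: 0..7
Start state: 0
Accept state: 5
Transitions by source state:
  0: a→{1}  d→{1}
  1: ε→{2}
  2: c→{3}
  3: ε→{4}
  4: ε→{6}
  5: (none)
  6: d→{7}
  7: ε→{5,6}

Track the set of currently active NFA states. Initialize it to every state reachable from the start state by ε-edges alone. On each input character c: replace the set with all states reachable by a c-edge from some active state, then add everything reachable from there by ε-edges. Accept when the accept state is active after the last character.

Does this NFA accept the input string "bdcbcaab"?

Answer: REJECT

Derivation:
initial (ε-close {0}): {0}
'b' @ 1: {}  — dead — no transitions
rest 'dcbcaab' ignored (set empty)
final: {}; accept 5 not in set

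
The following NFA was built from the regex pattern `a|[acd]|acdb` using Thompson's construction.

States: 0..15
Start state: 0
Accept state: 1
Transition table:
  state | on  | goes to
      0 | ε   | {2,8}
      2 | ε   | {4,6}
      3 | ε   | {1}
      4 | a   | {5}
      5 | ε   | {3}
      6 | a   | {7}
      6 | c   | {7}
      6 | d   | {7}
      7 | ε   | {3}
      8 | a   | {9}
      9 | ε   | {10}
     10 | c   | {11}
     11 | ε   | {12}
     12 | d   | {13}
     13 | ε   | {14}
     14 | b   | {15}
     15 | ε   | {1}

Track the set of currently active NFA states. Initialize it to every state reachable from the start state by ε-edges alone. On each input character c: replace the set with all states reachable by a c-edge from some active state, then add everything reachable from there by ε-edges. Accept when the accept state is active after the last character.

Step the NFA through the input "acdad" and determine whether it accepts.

Answer: REJECT

Steps:
S₀ = ε-closure({0}) = {0,2,4,6,8}
'a' @ 1: {1,3,5,7,9,10}  [accepting]
'c' @ 2: {11,12}
'd' @ 3: {13,14}
'a' @ 4: {}  — dead — no transitions
rest 'd' ignored (set empty)
after full input: {}  (accept=1 not in)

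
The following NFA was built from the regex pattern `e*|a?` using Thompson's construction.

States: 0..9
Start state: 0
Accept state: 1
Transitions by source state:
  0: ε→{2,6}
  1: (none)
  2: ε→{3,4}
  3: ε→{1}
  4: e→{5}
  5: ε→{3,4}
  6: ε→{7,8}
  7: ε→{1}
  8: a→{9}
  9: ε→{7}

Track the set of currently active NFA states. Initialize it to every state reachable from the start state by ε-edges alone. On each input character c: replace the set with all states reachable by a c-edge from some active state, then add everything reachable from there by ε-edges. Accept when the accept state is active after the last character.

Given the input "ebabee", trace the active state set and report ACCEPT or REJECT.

start: ε-closure({0}) = {0,1,2,3,4,6,7,8}
'e' @ 1: {1,3,4,5}  [accepting]
'b' @ 2: {}  — no active states
rest 'abee' ignored (set empty)
after full input: {}  (accept=1 not in)

Answer: REJECT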